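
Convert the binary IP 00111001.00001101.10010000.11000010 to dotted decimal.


00111001 = 57
00001101 = 13
10010000 = 144
11000010 = 194
IP: 57.13.144.194


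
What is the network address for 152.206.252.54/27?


IP:   10011000.11001110.11111100.00110110
Mask: 11111111.11111111.11111111.11100000
AND operation:
Net:  10011000.11001110.11111100.00100000
Network: 152.206.252.32/27


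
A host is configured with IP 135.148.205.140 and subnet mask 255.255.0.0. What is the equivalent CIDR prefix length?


Binary: 11111111.11111111.00000000.00000000
Count leading 1s
Prefix: /16


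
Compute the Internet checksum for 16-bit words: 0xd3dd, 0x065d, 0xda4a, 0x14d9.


Sum all words (with carry folding):
+ 0xd3dd = 0xd3dd
+ 0x065d = 0xda3a
+ 0xda4a = 0xb485
+ 0x14d9 = 0xc95e
One's complement: ~0xc95e
Checksum = 0x36a1


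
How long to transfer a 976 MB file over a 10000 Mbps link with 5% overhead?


Effective throughput = 10000 * (1 - 5/100) = 9500 Mbps
File size in Mb = 976 * 8 = 7808 Mb
Time = 7808 / 9500
Time = 0.8219 seconds


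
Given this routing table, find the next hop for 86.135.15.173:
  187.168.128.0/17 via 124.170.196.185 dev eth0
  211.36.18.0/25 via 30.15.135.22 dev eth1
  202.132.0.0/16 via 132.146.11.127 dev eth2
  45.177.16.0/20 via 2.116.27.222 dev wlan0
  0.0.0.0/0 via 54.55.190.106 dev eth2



Longest prefix match for 86.135.15.173:
  /17 187.168.128.0: no
  /25 211.36.18.0: no
  /16 202.132.0.0: no
  /20 45.177.16.0: no
  /0 0.0.0.0: MATCH
Selected: next-hop 54.55.190.106 via eth2 (matched /0)


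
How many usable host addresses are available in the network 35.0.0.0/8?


Host bits = 32 - 8 = 24
Total addresses = 2^24 = 16777216
Usable = total - 2 (network and broadcast)
Usable hosts: 16777214


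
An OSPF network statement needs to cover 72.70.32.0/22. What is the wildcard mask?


Subnet mask: 255.255.252.0
Wildcard = 255.255.255.255 - subnet mask
255 - 255 = 0
255 - 255 = 0
255 - 252 = 3
255 - 0 = 255
Wildcard: 0.0.3.255


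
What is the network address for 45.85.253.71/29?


IP:   00101101.01010101.11111101.01000111
Mask: 11111111.11111111.11111111.11111000
AND operation:
Net:  00101101.01010101.11111101.01000000
Network: 45.85.253.64/29


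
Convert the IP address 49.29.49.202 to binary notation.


49 = 00110001
29 = 00011101
49 = 00110001
202 = 11001010
Binary: 00110001.00011101.00110001.11001010


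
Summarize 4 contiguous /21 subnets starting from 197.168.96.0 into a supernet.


Original prefix: /21
Number of subnets: 4 = 2^2
New prefix = 21 - 2 = 19
Supernet: 197.168.96.0/19


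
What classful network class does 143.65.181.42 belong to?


First octet: 143
Binary: 10001111
10xxxxxx -> Class B (128-191)
Class B, default mask 255.255.0.0 (/16)


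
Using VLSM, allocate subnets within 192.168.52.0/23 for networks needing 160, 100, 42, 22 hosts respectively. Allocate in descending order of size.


160 hosts -> /24 (254 usable): 192.168.52.0/24
100 hosts -> /25 (126 usable): 192.168.53.0/25
42 hosts -> /26 (62 usable): 192.168.53.128/26
22 hosts -> /27 (30 usable): 192.168.53.192/27
Allocation: 192.168.52.0/24 (160 hosts, 254 usable); 192.168.53.0/25 (100 hosts, 126 usable); 192.168.53.128/26 (42 hosts, 62 usable); 192.168.53.192/27 (22 hosts, 30 usable)


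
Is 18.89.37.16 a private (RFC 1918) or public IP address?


RFC 1918 private ranges:
  10.0.0.0/8 (10.0.0.0 - 10.255.255.255)
  172.16.0.0/12 (172.16.0.0 - 172.31.255.255)
  192.168.0.0/16 (192.168.0.0 - 192.168.255.255)
Public (not in any RFC 1918 range)


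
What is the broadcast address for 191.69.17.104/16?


Network: 191.69.0.0/16
Host bits = 16
Set all host bits to 1:
Broadcast: 191.69.255.255


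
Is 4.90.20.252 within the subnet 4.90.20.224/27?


Subnet network: 4.90.20.224
Test IP AND mask: 4.90.20.224
Yes, 4.90.20.252 is in 4.90.20.224/27


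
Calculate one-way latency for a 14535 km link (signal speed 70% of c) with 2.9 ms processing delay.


Speed = 0.7 * 3e5 km/s = 210000 km/s
Propagation delay = 14535 / 210000 = 0.0692 s = 69.2143 ms
Processing delay = 2.9 ms
Total one-way latency = 72.1143 ms


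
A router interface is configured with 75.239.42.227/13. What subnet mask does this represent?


/13 means 13 network bits, 19 host bits
Binary: 11111111111110000000000000000000
Mask: 255.248.0.0


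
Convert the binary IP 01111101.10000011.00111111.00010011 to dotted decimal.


01111101 = 125
10000011 = 131
00111111 = 63
00010011 = 19
IP: 125.131.63.19


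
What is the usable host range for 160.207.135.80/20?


Network: 160.207.128.0
Broadcast: 160.207.143.255
First usable = network + 1
Last usable = broadcast - 1
Range: 160.207.128.1 to 160.207.143.254


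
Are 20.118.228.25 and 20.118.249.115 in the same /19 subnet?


Mask: 255.255.224.0
20.118.228.25 AND mask = 20.118.224.0
20.118.249.115 AND mask = 20.118.224.0
Yes, same subnet (20.118.224.0)


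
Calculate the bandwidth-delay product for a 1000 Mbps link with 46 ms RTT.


BDP = bandwidth * RTT
= 1000 Mbps * 46 ms
= 1000 * 1e6 * 46 / 1000 bits
= 46000000 bits
= 5750000 bytes
= 5615.2344 KB
BDP = 46000000 bits (5750000 bytes)


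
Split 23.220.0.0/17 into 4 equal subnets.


New prefix = 17 + 2 = 19
Each subnet has 8192 addresses
  23.220.0.0/19
  23.220.32.0/19
  23.220.64.0/19
  23.220.96.0/19
Subnets: 23.220.0.0/19, 23.220.32.0/19, 23.220.64.0/19, 23.220.96.0/19


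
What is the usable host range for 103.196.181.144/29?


Network: 103.196.181.144
Broadcast: 103.196.181.151
First usable = network + 1
Last usable = broadcast - 1
Range: 103.196.181.145 to 103.196.181.150


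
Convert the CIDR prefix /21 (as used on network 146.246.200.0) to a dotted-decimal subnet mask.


/21 means 21 network bits, 11 host bits
Binary: 11111111111111111111100000000000
Mask: 255.255.248.0


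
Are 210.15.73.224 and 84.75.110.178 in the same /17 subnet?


Mask: 255.255.128.0
210.15.73.224 AND mask = 210.15.0.0
84.75.110.178 AND mask = 84.75.0.0
No, different subnets (210.15.0.0 vs 84.75.0.0)


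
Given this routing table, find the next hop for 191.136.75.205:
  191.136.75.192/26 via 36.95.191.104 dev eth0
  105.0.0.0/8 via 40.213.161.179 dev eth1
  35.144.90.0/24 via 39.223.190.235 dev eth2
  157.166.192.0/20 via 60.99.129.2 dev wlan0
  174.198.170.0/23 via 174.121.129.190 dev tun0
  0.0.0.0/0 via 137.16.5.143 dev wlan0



Longest prefix match for 191.136.75.205:
  /26 191.136.75.192: MATCH
  /8 105.0.0.0: no
  /24 35.144.90.0: no
  /20 157.166.192.0: no
  /23 174.198.170.0: no
  /0 0.0.0.0: MATCH
Selected: next-hop 36.95.191.104 via eth0 (matched /26)


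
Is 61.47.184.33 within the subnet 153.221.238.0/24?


Subnet network: 153.221.238.0
Test IP AND mask: 61.47.184.0
No, 61.47.184.33 is not in 153.221.238.0/24


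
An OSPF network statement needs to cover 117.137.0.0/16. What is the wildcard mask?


Subnet mask: 255.255.0.0
Wildcard = 255.255.255.255 - subnet mask
255 - 255 = 0
255 - 255 = 0
255 - 0 = 255
255 - 0 = 255
Wildcard: 0.0.255.255


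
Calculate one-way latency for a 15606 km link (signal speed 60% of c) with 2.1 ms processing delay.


Speed = 0.6 * 3e5 km/s = 180000 km/s
Propagation delay = 15606 / 180000 = 0.0867 s = 86.7 ms
Processing delay = 2.1 ms
Total one-way latency = 88.8 ms


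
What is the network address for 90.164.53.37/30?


IP:   01011010.10100100.00110101.00100101
Mask: 11111111.11111111.11111111.11111100
AND operation:
Net:  01011010.10100100.00110101.00100100
Network: 90.164.53.36/30


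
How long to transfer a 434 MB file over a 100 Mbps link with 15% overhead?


Effective throughput = 100 * (1 - 15/100) = 85 Mbps
File size in Mb = 434 * 8 = 3472 Mb
Time = 3472 / 85
Time = 40.8471 seconds


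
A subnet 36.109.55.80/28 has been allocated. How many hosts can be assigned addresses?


Host bits = 32 - 28 = 4
Total addresses = 2^4 = 16
Usable = total - 2 (network and broadcast)
Usable hosts: 14


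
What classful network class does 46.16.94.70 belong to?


First octet: 46
Binary: 00101110
0xxxxxxx -> Class A (1-126)
Class A, default mask 255.0.0.0 (/8)


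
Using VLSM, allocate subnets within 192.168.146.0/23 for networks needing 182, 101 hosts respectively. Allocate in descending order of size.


182 hosts -> /24 (254 usable): 192.168.146.0/24
101 hosts -> /25 (126 usable): 192.168.147.0/25
Allocation: 192.168.146.0/24 (182 hosts, 254 usable); 192.168.147.0/25 (101 hosts, 126 usable)


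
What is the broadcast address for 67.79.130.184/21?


Network: 67.79.128.0/21
Host bits = 11
Set all host bits to 1:
Broadcast: 67.79.135.255


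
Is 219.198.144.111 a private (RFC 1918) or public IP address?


RFC 1918 private ranges:
  10.0.0.0/8 (10.0.0.0 - 10.255.255.255)
  172.16.0.0/12 (172.16.0.0 - 172.31.255.255)
  192.168.0.0/16 (192.168.0.0 - 192.168.255.255)
Public (not in any RFC 1918 range)


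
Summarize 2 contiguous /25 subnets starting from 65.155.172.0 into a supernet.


Original prefix: /25
Number of subnets: 2 = 2^1
New prefix = 25 - 1 = 24
Supernet: 65.155.172.0/24


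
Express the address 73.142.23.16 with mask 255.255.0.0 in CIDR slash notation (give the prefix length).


Binary: 11111111.11111111.00000000.00000000
Count leading 1s
Prefix: /16


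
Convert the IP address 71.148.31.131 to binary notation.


71 = 01000111
148 = 10010100
31 = 00011111
131 = 10000011
Binary: 01000111.10010100.00011111.10000011


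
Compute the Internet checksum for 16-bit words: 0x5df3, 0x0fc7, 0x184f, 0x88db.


Sum all words (with carry folding):
+ 0x5df3 = 0x5df3
+ 0x0fc7 = 0x6dba
+ 0x184f = 0x8609
+ 0x88db = 0x0ee5
One's complement: ~0x0ee5
Checksum = 0xf11a


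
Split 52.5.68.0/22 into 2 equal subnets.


New prefix = 22 + 1 = 23
Each subnet has 512 addresses
  52.5.68.0/23
  52.5.70.0/23
Subnets: 52.5.68.0/23, 52.5.70.0/23


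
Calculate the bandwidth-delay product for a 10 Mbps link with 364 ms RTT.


BDP = bandwidth * RTT
= 10 Mbps * 364 ms
= 10 * 1e6 * 364 / 1000 bits
= 3640000 bits
= 455000 bytes
= 444.3359 KB
BDP = 3640000 bits (455000 bytes)


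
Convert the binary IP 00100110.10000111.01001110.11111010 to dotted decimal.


00100110 = 38
10000111 = 135
01001110 = 78
11111010 = 250
IP: 38.135.78.250


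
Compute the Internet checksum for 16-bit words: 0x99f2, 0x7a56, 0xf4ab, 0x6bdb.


Sum all words (with carry folding):
+ 0x99f2 = 0x99f2
+ 0x7a56 = 0x1449
+ 0xf4ab = 0x08f5
+ 0x6bdb = 0x74d0
One's complement: ~0x74d0
Checksum = 0x8b2f


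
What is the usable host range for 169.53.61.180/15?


Network: 169.52.0.0
Broadcast: 169.53.255.255
First usable = network + 1
Last usable = broadcast - 1
Range: 169.52.0.1 to 169.53.255.254


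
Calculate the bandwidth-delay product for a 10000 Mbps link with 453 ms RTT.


BDP = bandwidth * RTT
= 10000 Mbps * 453 ms
= 10000 * 1e6 * 453 / 1000 bits
= 4530000000 bits
= 566250000 bytes
= 552978.5156 KB
BDP = 4530000000 bits (566250000 bytes)


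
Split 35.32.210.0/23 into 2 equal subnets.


New prefix = 23 + 1 = 24
Each subnet has 256 addresses
  35.32.210.0/24
  35.32.211.0/24
Subnets: 35.32.210.0/24, 35.32.211.0/24


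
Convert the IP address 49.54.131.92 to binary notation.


49 = 00110001
54 = 00110110
131 = 10000011
92 = 01011100
Binary: 00110001.00110110.10000011.01011100


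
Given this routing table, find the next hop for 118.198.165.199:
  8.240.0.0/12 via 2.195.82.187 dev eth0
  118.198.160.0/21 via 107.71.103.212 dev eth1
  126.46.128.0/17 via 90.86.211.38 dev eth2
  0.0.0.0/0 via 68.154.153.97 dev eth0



Longest prefix match for 118.198.165.199:
  /12 8.240.0.0: no
  /21 118.198.160.0: MATCH
  /17 126.46.128.0: no
  /0 0.0.0.0: MATCH
Selected: next-hop 107.71.103.212 via eth1 (matched /21)


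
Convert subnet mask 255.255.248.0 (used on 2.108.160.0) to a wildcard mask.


Subnet mask: 255.255.248.0
Wildcard = 255.255.255.255 - subnet mask
255 - 255 = 0
255 - 255 = 0
255 - 248 = 7
255 - 0 = 255
Wildcard: 0.0.7.255


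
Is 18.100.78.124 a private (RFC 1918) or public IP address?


RFC 1918 private ranges:
  10.0.0.0/8 (10.0.0.0 - 10.255.255.255)
  172.16.0.0/12 (172.16.0.0 - 172.31.255.255)
  192.168.0.0/16 (192.168.0.0 - 192.168.255.255)
Public (not in any RFC 1918 range)


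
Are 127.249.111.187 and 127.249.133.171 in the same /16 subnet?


Mask: 255.255.0.0
127.249.111.187 AND mask = 127.249.0.0
127.249.133.171 AND mask = 127.249.0.0
Yes, same subnet (127.249.0.0)


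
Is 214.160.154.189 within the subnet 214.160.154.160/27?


Subnet network: 214.160.154.160
Test IP AND mask: 214.160.154.160
Yes, 214.160.154.189 is in 214.160.154.160/27


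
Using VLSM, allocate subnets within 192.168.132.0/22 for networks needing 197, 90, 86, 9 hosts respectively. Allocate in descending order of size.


197 hosts -> /24 (254 usable): 192.168.132.0/24
90 hosts -> /25 (126 usable): 192.168.133.0/25
86 hosts -> /25 (126 usable): 192.168.133.128/25
9 hosts -> /28 (14 usable): 192.168.134.0/28
Allocation: 192.168.132.0/24 (197 hosts, 254 usable); 192.168.133.0/25 (90 hosts, 126 usable); 192.168.133.128/25 (86 hosts, 126 usable); 192.168.134.0/28 (9 hosts, 14 usable)


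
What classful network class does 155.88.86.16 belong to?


First octet: 155
Binary: 10011011
10xxxxxx -> Class B (128-191)
Class B, default mask 255.255.0.0 (/16)


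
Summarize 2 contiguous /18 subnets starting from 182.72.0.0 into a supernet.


Original prefix: /18
Number of subnets: 2 = 2^1
New prefix = 18 - 1 = 17
Supernet: 182.72.0.0/17


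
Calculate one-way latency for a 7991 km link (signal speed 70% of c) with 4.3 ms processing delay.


Speed = 0.7 * 3e5 km/s = 210000 km/s
Propagation delay = 7991 / 210000 = 0.0381 s = 38.0524 ms
Processing delay = 4.3 ms
Total one-way latency = 42.3524 ms


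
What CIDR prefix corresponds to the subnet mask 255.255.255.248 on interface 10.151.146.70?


Binary: 11111111.11111111.11111111.11111000
Count leading 1s
Prefix: /29


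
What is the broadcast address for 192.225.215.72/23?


Network: 192.225.214.0/23
Host bits = 9
Set all host bits to 1:
Broadcast: 192.225.215.255


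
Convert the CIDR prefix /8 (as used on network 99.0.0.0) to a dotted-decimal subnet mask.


/8 means 8 network bits, 24 host bits
Binary: 11111111000000000000000000000000
Mask: 255.0.0.0


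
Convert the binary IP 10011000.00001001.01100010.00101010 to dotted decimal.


10011000 = 152
00001001 = 9
01100010 = 98
00101010 = 42
IP: 152.9.98.42


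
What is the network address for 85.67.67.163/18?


IP:   01010101.01000011.01000011.10100011
Mask: 11111111.11111111.11000000.00000000
AND operation:
Net:  01010101.01000011.01000000.00000000
Network: 85.67.64.0/18


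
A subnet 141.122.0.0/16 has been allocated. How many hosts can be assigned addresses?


Host bits = 32 - 16 = 16
Total addresses = 2^16 = 65536
Usable = total - 2 (network and broadcast)
Usable hosts: 65534


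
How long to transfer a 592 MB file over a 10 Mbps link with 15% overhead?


Effective throughput = 10 * (1 - 15/100) = 8.5 Mbps
File size in Mb = 592 * 8 = 4736 Mb
Time = 4736 / 8.5
Time = 557.1765 seconds


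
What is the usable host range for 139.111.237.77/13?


Network: 139.104.0.0
Broadcast: 139.111.255.255
First usable = network + 1
Last usable = broadcast - 1
Range: 139.104.0.1 to 139.111.255.254


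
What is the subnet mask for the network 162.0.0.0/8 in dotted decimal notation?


/8 means 8 network bits, 24 host bits
Binary: 11111111000000000000000000000000
Mask: 255.0.0.0


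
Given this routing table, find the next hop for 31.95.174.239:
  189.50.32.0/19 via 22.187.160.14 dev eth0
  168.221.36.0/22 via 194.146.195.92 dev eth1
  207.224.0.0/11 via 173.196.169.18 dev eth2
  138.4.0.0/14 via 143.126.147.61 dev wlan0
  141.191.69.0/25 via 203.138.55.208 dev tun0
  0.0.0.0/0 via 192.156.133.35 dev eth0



Longest prefix match for 31.95.174.239:
  /19 189.50.32.0: no
  /22 168.221.36.0: no
  /11 207.224.0.0: no
  /14 138.4.0.0: no
  /25 141.191.69.0: no
  /0 0.0.0.0: MATCH
Selected: next-hop 192.156.133.35 via eth0 (matched /0)


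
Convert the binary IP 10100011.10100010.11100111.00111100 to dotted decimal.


10100011 = 163
10100010 = 162
11100111 = 231
00111100 = 60
IP: 163.162.231.60


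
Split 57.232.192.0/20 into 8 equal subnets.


New prefix = 20 + 3 = 23
Each subnet has 512 addresses
  57.232.192.0/23
  57.232.194.0/23
  57.232.196.0/23
  57.232.198.0/23
  57.232.200.0/23
  57.232.202.0/23
  57.232.204.0/23
  57.232.206.0/23
Subnets: 57.232.192.0/23, 57.232.194.0/23, 57.232.196.0/23, 57.232.198.0/23, 57.232.200.0/23, 57.232.202.0/23, 57.232.204.0/23, 57.232.206.0/23


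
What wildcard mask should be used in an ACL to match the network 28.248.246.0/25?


Subnet mask: 255.255.255.128
Wildcard = 255.255.255.255 - subnet mask
255 - 255 = 0
255 - 255 = 0
255 - 255 = 0
255 - 128 = 127
Wildcard: 0.0.0.127


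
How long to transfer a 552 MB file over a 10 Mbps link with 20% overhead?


Effective throughput = 10 * (1 - 20/100) = 8 Mbps
File size in Mb = 552 * 8 = 4416 Mb
Time = 4416 / 8
Time = 552 seconds


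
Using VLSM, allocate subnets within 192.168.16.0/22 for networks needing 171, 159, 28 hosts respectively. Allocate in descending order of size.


171 hosts -> /24 (254 usable): 192.168.16.0/24
159 hosts -> /24 (254 usable): 192.168.17.0/24
28 hosts -> /27 (30 usable): 192.168.18.0/27
Allocation: 192.168.16.0/24 (171 hosts, 254 usable); 192.168.17.0/24 (159 hosts, 254 usable); 192.168.18.0/27 (28 hosts, 30 usable)


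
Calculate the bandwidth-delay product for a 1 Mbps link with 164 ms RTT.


BDP = bandwidth * RTT
= 1 Mbps * 164 ms
= 1 * 1e6 * 164 / 1000 bits
= 164000 bits
= 20500 bytes
= 20.0195 KB
BDP = 164000 bits (20500 bytes)


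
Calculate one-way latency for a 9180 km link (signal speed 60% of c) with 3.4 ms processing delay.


Speed = 0.6 * 3e5 km/s = 180000 km/s
Propagation delay = 9180 / 180000 = 0.051 s = 51 ms
Processing delay = 3.4 ms
Total one-way latency = 54.4 ms


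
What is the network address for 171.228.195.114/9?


IP:   10101011.11100100.11000011.01110010
Mask: 11111111.10000000.00000000.00000000
AND operation:
Net:  10101011.10000000.00000000.00000000
Network: 171.128.0.0/9


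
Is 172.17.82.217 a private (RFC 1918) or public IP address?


RFC 1918 private ranges:
  10.0.0.0/8 (10.0.0.0 - 10.255.255.255)
  172.16.0.0/12 (172.16.0.0 - 172.31.255.255)
  192.168.0.0/16 (192.168.0.0 - 192.168.255.255)
Private (in 172.16.0.0/12)


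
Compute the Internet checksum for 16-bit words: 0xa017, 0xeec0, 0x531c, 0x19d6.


Sum all words (with carry folding):
+ 0xa017 = 0xa017
+ 0xeec0 = 0x8ed8
+ 0x531c = 0xe1f4
+ 0x19d6 = 0xfbca
One's complement: ~0xfbca
Checksum = 0x0435


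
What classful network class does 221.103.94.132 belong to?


First octet: 221
Binary: 11011101
110xxxxx -> Class C (192-223)
Class C, default mask 255.255.255.0 (/24)


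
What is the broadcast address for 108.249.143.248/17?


Network: 108.249.128.0/17
Host bits = 15
Set all host bits to 1:
Broadcast: 108.249.255.255


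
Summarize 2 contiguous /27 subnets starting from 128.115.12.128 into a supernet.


Original prefix: /27
Number of subnets: 2 = 2^1
New prefix = 27 - 1 = 26
Supernet: 128.115.12.128/26


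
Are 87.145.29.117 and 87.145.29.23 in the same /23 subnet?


Mask: 255.255.254.0
87.145.29.117 AND mask = 87.145.28.0
87.145.29.23 AND mask = 87.145.28.0
Yes, same subnet (87.145.28.0)


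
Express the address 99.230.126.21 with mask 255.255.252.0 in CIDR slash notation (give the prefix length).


Binary: 11111111.11111111.11111100.00000000
Count leading 1s
Prefix: /22


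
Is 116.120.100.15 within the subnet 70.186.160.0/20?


Subnet network: 70.186.160.0
Test IP AND mask: 116.120.96.0
No, 116.120.100.15 is not in 70.186.160.0/20


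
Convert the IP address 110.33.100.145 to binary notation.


110 = 01101110
33 = 00100001
100 = 01100100
145 = 10010001
Binary: 01101110.00100001.01100100.10010001


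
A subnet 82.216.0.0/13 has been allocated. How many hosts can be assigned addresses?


Host bits = 32 - 13 = 19
Total addresses = 2^19 = 524288
Usable = total - 2 (network and broadcast)
Usable hosts: 524286


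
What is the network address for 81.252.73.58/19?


IP:   01010001.11111100.01001001.00111010
Mask: 11111111.11111111.11100000.00000000
AND operation:
Net:  01010001.11111100.01000000.00000000
Network: 81.252.64.0/19


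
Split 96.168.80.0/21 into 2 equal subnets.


New prefix = 21 + 1 = 22
Each subnet has 1024 addresses
  96.168.80.0/22
  96.168.84.0/22
Subnets: 96.168.80.0/22, 96.168.84.0/22


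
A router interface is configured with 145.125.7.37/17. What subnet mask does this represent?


/17 means 17 network bits, 15 host bits
Binary: 11111111111111111000000000000000
Mask: 255.255.128.0


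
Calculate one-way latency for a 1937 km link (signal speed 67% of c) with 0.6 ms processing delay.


Speed = 0.67 * 3e5 km/s = 201000 km/s
Propagation delay = 1937 / 201000 = 0.0096 s = 9.6368 ms
Processing delay = 0.6 ms
Total one-way latency = 10.2368 ms


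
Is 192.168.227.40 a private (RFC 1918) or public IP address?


RFC 1918 private ranges:
  10.0.0.0/8 (10.0.0.0 - 10.255.255.255)
  172.16.0.0/12 (172.16.0.0 - 172.31.255.255)
  192.168.0.0/16 (192.168.0.0 - 192.168.255.255)
Private (in 192.168.0.0/16)


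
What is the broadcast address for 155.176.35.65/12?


Network: 155.176.0.0/12
Host bits = 20
Set all host bits to 1:
Broadcast: 155.191.255.255


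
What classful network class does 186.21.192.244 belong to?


First octet: 186
Binary: 10111010
10xxxxxx -> Class B (128-191)
Class B, default mask 255.255.0.0 (/16)


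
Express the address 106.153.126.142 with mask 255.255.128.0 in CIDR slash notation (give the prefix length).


Binary: 11111111.11111111.10000000.00000000
Count leading 1s
Prefix: /17


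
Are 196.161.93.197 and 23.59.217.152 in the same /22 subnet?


Mask: 255.255.252.0
196.161.93.197 AND mask = 196.161.92.0
23.59.217.152 AND mask = 23.59.216.0
No, different subnets (196.161.92.0 vs 23.59.216.0)


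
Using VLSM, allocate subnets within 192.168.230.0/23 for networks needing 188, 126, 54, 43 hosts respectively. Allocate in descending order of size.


188 hosts -> /24 (254 usable): 192.168.230.0/24
126 hosts -> /25 (126 usable): 192.168.231.0/25
54 hosts -> /26 (62 usable): 192.168.231.128/26
43 hosts -> /26 (62 usable): 192.168.231.192/26
Allocation: 192.168.230.0/24 (188 hosts, 254 usable); 192.168.231.0/25 (126 hosts, 126 usable); 192.168.231.128/26 (54 hosts, 62 usable); 192.168.231.192/26 (43 hosts, 62 usable)


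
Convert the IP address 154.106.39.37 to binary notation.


154 = 10011010
106 = 01101010
39 = 00100111
37 = 00100101
Binary: 10011010.01101010.00100111.00100101


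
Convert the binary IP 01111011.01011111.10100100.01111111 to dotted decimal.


01111011 = 123
01011111 = 95
10100100 = 164
01111111 = 127
IP: 123.95.164.127


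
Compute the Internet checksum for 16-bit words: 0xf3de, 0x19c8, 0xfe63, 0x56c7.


Sum all words (with carry folding):
+ 0xf3de = 0xf3de
+ 0x19c8 = 0x0da7
+ 0xfe63 = 0x0c0b
+ 0x56c7 = 0x62d2
One's complement: ~0x62d2
Checksum = 0x9d2d


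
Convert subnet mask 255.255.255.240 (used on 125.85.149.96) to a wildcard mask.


Subnet mask: 255.255.255.240
Wildcard = 255.255.255.255 - subnet mask
255 - 255 = 0
255 - 255 = 0
255 - 255 = 0
255 - 240 = 15
Wildcard: 0.0.0.15


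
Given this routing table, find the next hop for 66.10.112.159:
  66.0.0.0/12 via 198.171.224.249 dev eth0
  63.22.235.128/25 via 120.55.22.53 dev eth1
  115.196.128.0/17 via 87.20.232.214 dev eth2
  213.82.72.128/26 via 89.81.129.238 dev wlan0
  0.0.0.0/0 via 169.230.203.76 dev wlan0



Longest prefix match for 66.10.112.159:
  /12 66.0.0.0: MATCH
  /25 63.22.235.128: no
  /17 115.196.128.0: no
  /26 213.82.72.128: no
  /0 0.0.0.0: MATCH
Selected: next-hop 198.171.224.249 via eth0 (matched /12)


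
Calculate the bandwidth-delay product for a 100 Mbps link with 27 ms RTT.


BDP = bandwidth * RTT
= 100 Mbps * 27 ms
= 100 * 1e6 * 27 / 1000 bits
= 2700000 bits
= 337500 bytes
= 329.5898 KB
BDP = 2700000 bits (337500 bytes)


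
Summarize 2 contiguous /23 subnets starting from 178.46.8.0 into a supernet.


Original prefix: /23
Number of subnets: 2 = 2^1
New prefix = 23 - 1 = 22
Supernet: 178.46.8.0/22


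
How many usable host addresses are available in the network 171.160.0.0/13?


Host bits = 32 - 13 = 19
Total addresses = 2^19 = 524288
Usable = total - 2 (network and broadcast)
Usable hosts: 524286


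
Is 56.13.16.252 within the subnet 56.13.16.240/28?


Subnet network: 56.13.16.240
Test IP AND mask: 56.13.16.240
Yes, 56.13.16.252 is in 56.13.16.240/28


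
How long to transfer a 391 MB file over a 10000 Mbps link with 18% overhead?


Effective throughput = 10000 * (1 - 18/100) = 8200 Mbps
File size in Mb = 391 * 8 = 3128 Mb
Time = 3128 / 8200
Time = 0.3815 seconds


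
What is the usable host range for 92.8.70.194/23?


Network: 92.8.70.0
Broadcast: 92.8.71.255
First usable = network + 1
Last usable = broadcast - 1
Range: 92.8.70.1 to 92.8.71.254


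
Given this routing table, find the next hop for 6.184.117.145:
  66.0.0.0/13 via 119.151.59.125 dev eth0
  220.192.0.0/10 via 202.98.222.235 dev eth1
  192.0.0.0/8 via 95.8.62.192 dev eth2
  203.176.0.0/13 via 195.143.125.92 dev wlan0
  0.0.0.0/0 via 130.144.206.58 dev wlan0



Longest prefix match for 6.184.117.145:
  /13 66.0.0.0: no
  /10 220.192.0.0: no
  /8 192.0.0.0: no
  /13 203.176.0.0: no
  /0 0.0.0.0: MATCH
Selected: next-hop 130.144.206.58 via wlan0 (matched /0)


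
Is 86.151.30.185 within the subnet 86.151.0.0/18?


Subnet network: 86.151.0.0
Test IP AND mask: 86.151.0.0
Yes, 86.151.30.185 is in 86.151.0.0/18


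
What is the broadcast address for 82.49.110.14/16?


Network: 82.49.0.0/16
Host bits = 16
Set all host bits to 1:
Broadcast: 82.49.255.255


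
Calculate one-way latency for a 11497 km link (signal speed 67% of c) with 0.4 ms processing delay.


Speed = 0.67 * 3e5 km/s = 201000 km/s
Propagation delay = 11497 / 201000 = 0.0572 s = 57.199 ms
Processing delay = 0.4 ms
Total one-way latency = 57.599 ms


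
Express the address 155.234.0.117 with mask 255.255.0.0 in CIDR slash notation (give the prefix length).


Binary: 11111111.11111111.00000000.00000000
Count leading 1s
Prefix: /16


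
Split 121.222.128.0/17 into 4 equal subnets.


New prefix = 17 + 2 = 19
Each subnet has 8192 addresses
  121.222.128.0/19
  121.222.160.0/19
  121.222.192.0/19
  121.222.224.0/19
Subnets: 121.222.128.0/19, 121.222.160.0/19, 121.222.192.0/19, 121.222.224.0/19


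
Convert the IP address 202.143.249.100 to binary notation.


202 = 11001010
143 = 10001111
249 = 11111001
100 = 01100100
Binary: 11001010.10001111.11111001.01100100


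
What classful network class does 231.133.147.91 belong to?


First octet: 231
Binary: 11100111
1110xxxx -> Class D (224-239)
Class D (multicast), default mask N/A


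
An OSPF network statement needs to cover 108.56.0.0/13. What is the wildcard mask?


Subnet mask: 255.248.0.0
Wildcard = 255.255.255.255 - subnet mask
255 - 255 = 0
255 - 248 = 7
255 - 0 = 255
255 - 0 = 255
Wildcard: 0.7.255.255


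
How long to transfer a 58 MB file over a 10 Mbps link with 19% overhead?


Effective throughput = 10 * (1 - 19/100) = 8.1 Mbps
File size in Mb = 58 * 8 = 464 Mb
Time = 464 / 8.1
Time = 57.284 seconds


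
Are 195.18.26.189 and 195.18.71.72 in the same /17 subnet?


Mask: 255.255.128.0
195.18.26.189 AND mask = 195.18.0.0
195.18.71.72 AND mask = 195.18.0.0
Yes, same subnet (195.18.0.0)


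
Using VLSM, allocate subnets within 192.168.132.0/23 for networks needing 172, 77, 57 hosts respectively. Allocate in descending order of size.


172 hosts -> /24 (254 usable): 192.168.132.0/24
77 hosts -> /25 (126 usable): 192.168.133.0/25
57 hosts -> /26 (62 usable): 192.168.133.128/26
Allocation: 192.168.132.0/24 (172 hosts, 254 usable); 192.168.133.0/25 (77 hosts, 126 usable); 192.168.133.128/26 (57 hosts, 62 usable)


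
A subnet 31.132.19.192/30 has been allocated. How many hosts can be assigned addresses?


Host bits = 32 - 30 = 2
Total addresses = 2^2 = 4
Usable = total - 2 (network and broadcast)
Usable hosts: 2


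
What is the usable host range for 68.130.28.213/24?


Network: 68.130.28.0
Broadcast: 68.130.28.255
First usable = network + 1
Last usable = broadcast - 1
Range: 68.130.28.1 to 68.130.28.254


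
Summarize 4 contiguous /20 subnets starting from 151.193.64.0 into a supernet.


Original prefix: /20
Number of subnets: 4 = 2^2
New prefix = 20 - 2 = 18
Supernet: 151.193.64.0/18


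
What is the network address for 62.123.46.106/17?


IP:   00111110.01111011.00101110.01101010
Mask: 11111111.11111111.10000000.00000000
AND operation:
Net:  00111110.01111011.00000000.00000000
Network: 62.123.0.0/17


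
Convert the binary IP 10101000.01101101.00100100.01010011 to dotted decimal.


10101000 = 168
01101101 = 109
00100100 = 36
01010011 = 83
IP: 168.109.36.83


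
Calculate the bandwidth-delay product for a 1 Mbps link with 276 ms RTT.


BDP = bandwidth * RTT
= 1 Mbps * 276 ms
= 1 * 1e6 * 276 / 1000 bits
= 276000 bits
= 34500 bytes
= 33.6914 KB
BDP = 276000 bits (34500 bytes)


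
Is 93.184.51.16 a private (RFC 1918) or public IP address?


RFC 1918 private ranges:
  10.0.0.0/8 (10.0.0.0 - 10.255.255.255)
  172.16.0.0/12 (172.16.0.0 - 172.31.255.255)
  192.168.0.0/16 (192.168.0.0 - 192.168.255.255)
Public (not in any RFC 1918 range)


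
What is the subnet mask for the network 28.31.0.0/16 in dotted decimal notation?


/16 means 16 network bits, 16 host bits
Binary: 11111111111111110000000000000000
Mask: 255.255.0.0


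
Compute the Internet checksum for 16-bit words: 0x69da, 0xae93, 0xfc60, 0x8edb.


Sum all words (with carry folding):
+ 0x69da = 0x69da
+ 0xae93 = 0x186e
+ 0xfc60 = 0x14cf
+ 0x8edb = 0xa3aa
One's complement: ~0xa3aa
Checksum = 0x5c55


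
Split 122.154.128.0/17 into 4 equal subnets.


New prefix = 17 + 2 = 19
Each subnet has 8192 addresses
  122.154.128.0/19
  122.154.160.0/19
  122.154.192.0/19
  122.154.224.0/19
Subnets: 122.154.128.0/19, 122.154.160.0/19, 122.154.192.0/19, 122.154.224.0/19


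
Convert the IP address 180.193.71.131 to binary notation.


180 = 10110100
193 = 11000001
71 = 01000111
131 = 10000011
Binary: 10110100.11000001.01000111.10000011


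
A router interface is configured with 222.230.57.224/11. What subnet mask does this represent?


/11 means 11 network bits, 21 host bits
Binary: 11111111111000000000000000000000
Mask: 255.224.0.0


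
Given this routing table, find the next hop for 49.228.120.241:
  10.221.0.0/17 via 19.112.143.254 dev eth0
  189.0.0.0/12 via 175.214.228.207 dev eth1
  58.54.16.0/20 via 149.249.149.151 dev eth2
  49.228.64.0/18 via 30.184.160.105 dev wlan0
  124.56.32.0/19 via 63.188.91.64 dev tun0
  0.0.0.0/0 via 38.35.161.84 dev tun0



Longest prefix match for 49.228.120.241:
  /17 10.221.0.0: no
  /12 189.0.0.0: no
  /20 58.54.16.0: no
  /18 49.228.64.0: MATCH
  /19 124.56.32.0: no
  /0 0.0.0.0: MATCH
Selected: next-hop 30.184.160.105 via wlan0 (matched /18)


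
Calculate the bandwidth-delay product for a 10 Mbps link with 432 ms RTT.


BDP = bandwidth * RTT
= 10 Mbps * 432 ms
= 10 * 1e6 * 432 / 1000 bits
= 4320000 bits
= 540000 bytes
= 527.3438 KB
BDP = 4320000 bits (540000 bytes)


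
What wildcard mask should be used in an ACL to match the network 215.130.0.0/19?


Subnet mask: 255.255.224.0
Wildcard = 255.255.255.255 - subnet mask
255 - 255 = 0
255 - 255 = 0
255 - 224 = 31
255 - 0 = 255
Wildcard: 0.0.31.255


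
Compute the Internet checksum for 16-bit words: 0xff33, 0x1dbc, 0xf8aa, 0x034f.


Sum all words (with carry folding):
+ 0xff33 = 0xff33
+ 0x1dbc = 0x1cf0
+ 0xf8aa = 0x159b
+ 0x034f = 0x18ea
One's complement: ~0x18ea
Checksum = 0xe715


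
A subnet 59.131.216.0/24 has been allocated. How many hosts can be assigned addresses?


Host bits = 32 - 24 = 8
Total addresses = 2^8 = 256
Usable = total - 2 (network and broadcast)
Usable hosts: 254


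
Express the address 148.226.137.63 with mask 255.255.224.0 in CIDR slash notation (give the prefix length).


Binary: 11111111.11111111.11100000.00000000
Count leading 1s
Prefix: /19


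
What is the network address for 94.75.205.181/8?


IP:   01011110.01001011.11001101.10110101
Mask: 11111111.00000000.00000000.00000000
AND operation:
Net:  01011110.00000000.00000000.00000000
Network: 94.0.0.0/8


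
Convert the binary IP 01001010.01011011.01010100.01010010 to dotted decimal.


01001010 = 74
01011011 = 91
01010100 = 84
01010010 = 82
IP: 74.91.84.82


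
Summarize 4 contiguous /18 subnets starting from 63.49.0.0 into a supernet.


Original prefix: /18
Number of subnets: 4 = 2^2
New prefix = 18 - 2 = 16
Supernet: 63.49.0.0/16


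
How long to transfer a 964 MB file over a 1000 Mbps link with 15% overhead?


Effective throughput = 1000 * (1 - 15/100) = 850 Mbps
File size in Mb = 964 * 8 = 7712 Mb
Time = 7712 / 850
Time = 9.0729 seconds


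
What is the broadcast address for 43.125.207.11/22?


Network: 43.125.204.0/22
Host bits = 10
Set all host bits to 1:
Broadcast: 43.125.207.255


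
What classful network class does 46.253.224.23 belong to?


First octet: 46
Binary: 00101110
0xxxxxxx -> Class A (1-126)
Class A, default mask 255.0.0.0 (/8)


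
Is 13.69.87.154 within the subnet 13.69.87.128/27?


Subnet network: 13.69.87.128
Test IP AND mask: 13.69.87.128
Yes, 13.69.87.154 is in 13.69.87.128/27


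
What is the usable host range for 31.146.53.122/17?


Network: 31.146.0.0
Broadcast: 31.146.127.255
First usable = network + 1
Last usable = broadcast - 1
Range: 31.146.0.1 to 31.146.127.254


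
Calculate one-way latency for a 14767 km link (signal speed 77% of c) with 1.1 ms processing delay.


Speed = 0.77 * 3e5 km/s = 231000 km/s
Propagation delay = 14767 / 231000 = 0.0639 s = 63.9264 ms
Processing delay = 1.1 ms
Total one-way latency = 65.0264 ms


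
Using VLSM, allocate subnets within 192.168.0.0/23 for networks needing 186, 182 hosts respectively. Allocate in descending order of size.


186 hosts -> /24 (254 usable): 192.168.0.0/24
182 hosts -> /24 (254 usable): 192.168.1.0/24
Allocation: 192.168.0.0/24 (186 hosts, 254 usable); 192.168.1.0/24 (182 hosts, 254 usable)


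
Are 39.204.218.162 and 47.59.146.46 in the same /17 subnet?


Mask: 255.255.128.0
39.204.218.162 AND mask = 39.204.128.0
47.59.146.46 AND mask = 47.59.128.0
No, different subnets (39.204.128.0 vs 47.59.128.0)


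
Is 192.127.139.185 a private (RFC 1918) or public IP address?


RFC 1918 private ranges:
  10.0.0.0/8 (10.0.0.0 - 10.255.255.255)
  172.16.0.0/12 (172.16.0.0 - 172.31.255.255)
  192.168.0.0/16 (192.168.0.0 - 192.168.255.255)
Public (not in any RFC 1918 range)


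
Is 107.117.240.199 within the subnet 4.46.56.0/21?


Subnet network: 4.46.56.0
Test IP AND mask: 107.117.240.0
No, 107.117.240.199 is not in 4.46.56.0/21


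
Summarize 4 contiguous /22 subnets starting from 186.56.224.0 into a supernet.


Original prefix: /22
Number of subnets: 4 = 2^2
New prefix = 22 - 2 = 20
Supernet: 186.56.224.0/20


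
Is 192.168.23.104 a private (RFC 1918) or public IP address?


RFC 1918 private ranges:
  10.0.0.0/8 (10.0.0.0 - 10.255.255.255)
  172.16.0.0/12 (172.16.0.0 - 172.31.255.255)
  192.168.0.0/16 (192.168.0.0 - 192.168.255.255)
Private (in 192.168.0.0/16)


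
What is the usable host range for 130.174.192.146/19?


Network: 130.174.192.0
Broadcast: 130.174.223.255
First usable = network + 1
Last usable = broadcast - 1
Range: 130.174.192.1 to 130.174.223.254


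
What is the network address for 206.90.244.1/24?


IP:   11001110.01011010.11110100.00000001
Mask: 11111111.11111111.11111111.00000000
AND operation:
Net:  11001110.01011010.11110100.00000000
Network: 206.90.244.0/24


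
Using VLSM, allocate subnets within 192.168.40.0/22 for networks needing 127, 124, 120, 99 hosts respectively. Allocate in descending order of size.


127 hosts -> /24 (254 usable): 192.168.40.0/24
124 hosts -> /25 (126 usable): 192.168.41.0/25
120 hosts -> /25 (126 usable): 192.168.41.128/25
99 hosts -> /25 (126 usable): 192.168.42.0/25
Allocation: 192.168.40.0/24 (127 hosts, 254 usable); 192.168.41.0/25 (124 hosts, 126 usable); 192.168.41.128/25 (120 hosts, 126 usable); 192.168.42.0/25 (99 hosts, 126 usable)


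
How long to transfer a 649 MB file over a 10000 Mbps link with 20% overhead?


Effective throughput = 10000 * (1 - 20/100) = 8000 Mbps
File size in Mb = 649 * 8 = 5192 Mb
Time = 5192 / 8000
Time = 0.649 seconds


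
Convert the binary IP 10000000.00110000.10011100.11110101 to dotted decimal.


10000000 = 128
00110000 = 48
10011100 = 156
11110101 = 245
IP: 128.48.156.245


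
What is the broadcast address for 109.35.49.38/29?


Network: 109.35.49.32/29
Host bits = 3
Set all host bits to 1:
Broadcast: 109.35.49.39


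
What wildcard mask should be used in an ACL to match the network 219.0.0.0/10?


Subnet mask: 255.192.0.0
Wildcard = 255.255.255.255 - subnet mask
255 - 255 = 0
255 - 192 = 63
255 - 0 = 255
255 - 0 = 255
Wildcard: 0.63.255.255


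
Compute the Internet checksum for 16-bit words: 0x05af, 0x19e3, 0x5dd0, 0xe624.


Sum all words (with carry folding):
+ 0x05af = 0x05af
+ 0x19e3 = 0x1f92
+ 0x5dd0 = 0x7d62
+ 0xe624 = 0x6387
One's complement: ~0x6387
Checksum = 0x9c78


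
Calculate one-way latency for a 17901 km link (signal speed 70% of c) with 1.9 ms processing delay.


Speed = 0.7 * 3e5 km/s = 210000 km/s
Propagation delay = 17901 / 210000 = 0.0852 s = 85.2429 ms
Processing delay = 1.9 ms
Total one-way latency = 87.1429 ms


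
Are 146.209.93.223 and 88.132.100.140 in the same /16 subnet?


Mask: 255.255.0.0
146.209.93.223 AND mask = 146.209.0.0
88.132.100.140 AND mask = 88.132.0.0
No, different subnets (146.209.0.0 vs 88.132.0.0)


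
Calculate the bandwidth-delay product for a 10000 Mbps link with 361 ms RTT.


BDP = bandwidth * RTT
= 10000 Mbps * 361 ms
= 10000 * 1e6 * 361 / 1000 bits
= 3610000000 bits
= 451250000 bytes
= 440673.8281 KB
BDP = 3610000000 bits (451250000 bytes)


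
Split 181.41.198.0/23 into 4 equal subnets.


New prefix = 23 + 2 = 25
Each subnet has 128 addresses
  181.41.198.0/25
  181.41.198.128/25
  181.41.199.0/25
  181.41.199.128/25
Subnets: 181.41.198.0/25, 181.41.198.128/25, 181.41.199.0/25, 181.41.199.128/25


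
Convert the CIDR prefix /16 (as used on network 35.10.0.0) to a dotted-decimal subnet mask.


/16 means 16 network bits, 16 host bits
Binary: 11111111111111110000000000000000
Mask: 255.255.0.0


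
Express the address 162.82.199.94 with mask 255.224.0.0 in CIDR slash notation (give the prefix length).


Binary: 11111111.11100000.00000000.00000000
Count leading 1s
Prefix: /11


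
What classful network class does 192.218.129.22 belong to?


First octet: 192
Binary: 11000000
110xxxxx -> Class C (192-223)
Class C, default mask 255.255.255.0 (/24)


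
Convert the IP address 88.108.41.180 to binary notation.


88 = 01011000
108 = 01101100
41 = 00101001
180 = 10110100
Binary: 01011000.01101100.00101001.10110100


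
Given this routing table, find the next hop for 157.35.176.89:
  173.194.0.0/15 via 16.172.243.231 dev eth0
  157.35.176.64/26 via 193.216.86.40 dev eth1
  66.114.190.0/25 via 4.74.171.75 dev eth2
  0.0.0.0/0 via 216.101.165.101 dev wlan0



Longest prefix match for 157.35.176.89:
  /15 173.194.0.0: no
  /26 157.35.176.64: MATCH
  /25 66.114.190.0: no
  /0 0.0.0.0: MATCH
Selected: next-hop 193.216.86.40 via eth1 (matched /26)
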